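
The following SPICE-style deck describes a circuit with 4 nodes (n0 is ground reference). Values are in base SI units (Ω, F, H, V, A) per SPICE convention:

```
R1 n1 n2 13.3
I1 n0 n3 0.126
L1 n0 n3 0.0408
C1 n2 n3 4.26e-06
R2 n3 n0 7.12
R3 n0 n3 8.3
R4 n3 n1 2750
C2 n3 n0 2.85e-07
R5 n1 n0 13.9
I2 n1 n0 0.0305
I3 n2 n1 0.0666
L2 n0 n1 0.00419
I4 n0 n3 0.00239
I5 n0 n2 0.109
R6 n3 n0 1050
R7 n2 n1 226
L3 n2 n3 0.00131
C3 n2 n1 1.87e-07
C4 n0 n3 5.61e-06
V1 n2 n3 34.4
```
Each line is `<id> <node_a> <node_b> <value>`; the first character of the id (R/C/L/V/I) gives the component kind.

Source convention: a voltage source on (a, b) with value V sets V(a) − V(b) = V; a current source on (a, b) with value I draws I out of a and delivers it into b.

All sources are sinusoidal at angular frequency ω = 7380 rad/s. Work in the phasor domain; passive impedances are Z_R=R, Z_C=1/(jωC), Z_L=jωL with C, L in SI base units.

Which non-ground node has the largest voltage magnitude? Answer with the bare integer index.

MNA unknowns: 3 node voltages V₁..V_3 plus 1 source current (V1)
R1: Y=0.07519+0.000j on G[1,2]
I1: z[0]−=0.126, z[3]+=0.126
L1: Y=0.000-0.003321j on G[0,3]
C1: Y=0.000+0.03144j on G[2,3]
R2: Y=0.1404+0.000j on G[3,0]
R3: Y=0.1205+0.000j on G[0,3]
R4: Y=0.0003636+0.000j on G[3,1]
C2: Y=0.000+0.002103j on G[3,0]
R5: Y=0.07194+0.000j on G[1,0]
I2: z[1]−=0.0305, z[0]+=0.0305
I3: z[2]−=0.0666, z[1]+=0.0666
L2: Y=0.000-0.03234j on G[0,1]
I4: z[0]−=0.00239, z[3]+=0.00239
I5: z[0]−=0.109, z[2]+=0.109
R6: Y=0.0009524+0.000j on G[3,0]
R7: Y=0.004425+0.000j on G[2,1]
L3: Y=0.000-0.1034j on G[2,3]
C3: Y=0.000+0.001380j on G[2,1]
C4: Y=0.000+0.04140j on G[0,3]
V1: row V2−V3=34.4, i_V1 at 2,3
solve → V1=15.43+4.133j, V2=30.65+1.347j, V3=-3.754+1.347j
aux → i_V1=-1.173+2.678j

2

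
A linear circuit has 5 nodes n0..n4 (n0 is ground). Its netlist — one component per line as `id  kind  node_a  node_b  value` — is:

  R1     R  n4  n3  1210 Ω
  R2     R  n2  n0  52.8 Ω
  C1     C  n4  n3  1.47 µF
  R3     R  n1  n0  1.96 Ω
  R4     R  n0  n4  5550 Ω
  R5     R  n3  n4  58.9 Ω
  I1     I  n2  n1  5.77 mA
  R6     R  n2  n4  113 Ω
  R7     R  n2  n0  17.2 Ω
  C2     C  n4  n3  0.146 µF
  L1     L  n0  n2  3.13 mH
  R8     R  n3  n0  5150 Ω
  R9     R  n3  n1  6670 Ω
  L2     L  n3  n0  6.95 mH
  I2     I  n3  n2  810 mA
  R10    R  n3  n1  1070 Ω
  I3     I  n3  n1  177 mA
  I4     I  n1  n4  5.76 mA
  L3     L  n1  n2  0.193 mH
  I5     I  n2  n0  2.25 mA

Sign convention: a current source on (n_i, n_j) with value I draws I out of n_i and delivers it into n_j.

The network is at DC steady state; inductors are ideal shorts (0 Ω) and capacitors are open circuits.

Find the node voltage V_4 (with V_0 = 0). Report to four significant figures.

MNA unknowns: 4 node voltages V₁..V_4 plus 3 source currents (L1, L2, L3)
R1: Y=0.0008264 on G[4,3]
R2: Y=0.01894 on G[2,0]
C1: Y=0.000 on G[4,3]
R3: Y=0.5102 on G[1,0]
R4: Y=0.0001802 on G[0,4]
R5: Y=0.01698 on G[3,4]
I1: z[2]−=0.00577, z[1]+=0.00577
R6: Y=0.008850 on G[2,4]
R7: Y=0.05814 on G[2,0]
C2: Y=0.000 on G[4,3]
L1: row V0−V2=0, i_L1 at 0,2
R8: Y=0.0001942 on G[3,0]
R9: Y=0.0001499 on G[3,1]
L2: row V3−V0=0, i_L2 at 3,0
I2: z[3]−=0.81, z[2]+=0.81
R10: Y=0.0009346 on G[3,1]
I3: z[3]−=0.177, z[1]+=0.177
I4: z[1]−=0.00576, z[4]+=0.00576
L3: row V1−V2=0, i_L3 at 1,2
I5: z[2]−=0.00225, z[0]+=0.00225
solve → V1=0.000, V2=0.000, V3=0.000, V4=0.2147
aux → i_L1=-0.9809, i_L2=-0.9832, i_L3=0.1770

0.2147 V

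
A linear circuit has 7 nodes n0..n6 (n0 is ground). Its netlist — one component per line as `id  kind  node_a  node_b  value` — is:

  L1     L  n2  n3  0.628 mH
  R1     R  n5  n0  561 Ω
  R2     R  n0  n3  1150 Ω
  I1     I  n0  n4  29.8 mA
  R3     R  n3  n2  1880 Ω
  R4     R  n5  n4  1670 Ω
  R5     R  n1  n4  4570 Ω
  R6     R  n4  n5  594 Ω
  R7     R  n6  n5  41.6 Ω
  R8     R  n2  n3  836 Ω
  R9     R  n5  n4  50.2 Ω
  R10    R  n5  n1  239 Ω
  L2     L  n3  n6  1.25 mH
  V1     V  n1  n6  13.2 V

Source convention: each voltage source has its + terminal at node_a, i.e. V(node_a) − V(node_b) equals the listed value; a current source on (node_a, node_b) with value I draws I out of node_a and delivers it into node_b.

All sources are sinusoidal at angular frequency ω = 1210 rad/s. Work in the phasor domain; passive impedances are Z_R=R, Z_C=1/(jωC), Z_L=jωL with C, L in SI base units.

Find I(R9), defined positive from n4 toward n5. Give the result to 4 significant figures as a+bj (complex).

MNA unknowns: 6 node voltages V₁..V_6 plus 1 source current (V1)
L1: Y=0.000-1.316j on G[2,3]
R1: Y=0.001783+0.000j on G[5,0]
R2: Y=0.0008696+0.000j on G[0,3]
I1: z[0]−=0.0298, z[4]+=0.0298
R3: Y=0.0005319+0.000j on G[3,2]
R4: Y=0.0005988+0.000j on G[5,4]
R5: Y=0.0002188+0.000j on G[1,4]
R6: Y=0.001684+0.000j on G[4,5]
R7: Y=0.02404+0.000j on G[6,5]
R8: Y=0.001196+0.000j on G[2,3]
R9: Y=0.01992+0.000j on G[5,4]
R10: Y=0.004184+0.000j on G[5,1]
L2: Y=0.000-0.6612j on G[3,6]
V1: row V1−V6=13.2, i_V1 at 1,6
solve → V1=22.87+0.004343j, V2=9.672-0.008377j, V3=9.672-0.008377j, V4=13.43+0.004089j, V5=12.00+0.004087j, V6=9.672+0.004343j
aux → i_V1=-0.04755-1.127e-06j

0.02859+4.980e-08j A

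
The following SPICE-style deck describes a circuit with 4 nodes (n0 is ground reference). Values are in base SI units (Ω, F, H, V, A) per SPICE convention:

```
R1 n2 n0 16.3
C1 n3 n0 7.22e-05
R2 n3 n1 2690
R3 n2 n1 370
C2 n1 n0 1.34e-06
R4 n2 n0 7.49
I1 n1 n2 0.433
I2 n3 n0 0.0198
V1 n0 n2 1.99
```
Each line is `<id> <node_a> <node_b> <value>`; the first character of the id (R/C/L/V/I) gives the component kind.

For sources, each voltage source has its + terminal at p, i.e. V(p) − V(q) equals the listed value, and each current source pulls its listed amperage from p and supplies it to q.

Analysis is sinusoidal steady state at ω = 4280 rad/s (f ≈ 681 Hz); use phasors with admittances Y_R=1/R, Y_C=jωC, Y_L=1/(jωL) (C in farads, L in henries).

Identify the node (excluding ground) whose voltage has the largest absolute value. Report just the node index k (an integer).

1

Apply KCL at each of the 3 non-ground nodes and solve the resulting linear system.
Node n1: branches {R2, R3, C2, I1} → V_1 = -31.82+59.37j
Node n2: branches {R1, R3, R4, I1, V1} → V_2 = -1.990+0.000j
Node n3: branches {C1, R2, I2} → V_3 = 0.07130+0.1024j
Source currents: i(V1)=-0.7401-0.1605j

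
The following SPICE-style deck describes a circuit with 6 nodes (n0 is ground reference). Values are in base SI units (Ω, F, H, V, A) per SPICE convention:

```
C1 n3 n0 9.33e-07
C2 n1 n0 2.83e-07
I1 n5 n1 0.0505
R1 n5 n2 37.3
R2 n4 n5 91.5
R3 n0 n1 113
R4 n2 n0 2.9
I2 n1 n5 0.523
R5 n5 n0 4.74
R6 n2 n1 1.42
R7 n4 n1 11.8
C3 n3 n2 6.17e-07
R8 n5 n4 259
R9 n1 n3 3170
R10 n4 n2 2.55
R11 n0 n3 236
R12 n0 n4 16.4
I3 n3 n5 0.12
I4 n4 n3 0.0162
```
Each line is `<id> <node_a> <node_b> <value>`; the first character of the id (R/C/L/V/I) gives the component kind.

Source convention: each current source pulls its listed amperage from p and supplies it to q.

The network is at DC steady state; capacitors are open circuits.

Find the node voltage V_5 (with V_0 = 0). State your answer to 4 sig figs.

MNA unknowns: 5 node voltages V₁..V_5
C1: Y=0.000 on G[3,0]
C2: Y=0.000 on G[1,0]
I1: z[5]−=0.0505, z[1]+=0.0505
R1: Y=0.02681 on G[5,2]
R2: Y=0.01093 on G[4,5]
R3: Y=0.008850 on G[0,1]
R4: Y=0.3448 on G[2,0]
I2: z[1]−=0.523, z[5]+=0.523
R5: Y=0.2110 on G[5,0]
R6: Y=0.7042 on G[2,1]
R7: Y=0.08475 on G[4,1]
C3: Y=0.000 on G[3,2]
R8: Y=0.003861 on G[5,4]
R9: Y=0.0003155 on G[1,3]
R10: Y=0.3922 on G[4,2]
R11: Y=0.004237 on G[0,3]
R12: Y=0.06098 on G[0,4]
I3: z[3]−=0.12, z[5]+=0.12
I4: z[4]−=0.0162, z[3]+=0.0162
solve → V1=-1.468, V2=-0.8838, V3=-22.90, V4=-0.8226, V5=2.204

2.204 V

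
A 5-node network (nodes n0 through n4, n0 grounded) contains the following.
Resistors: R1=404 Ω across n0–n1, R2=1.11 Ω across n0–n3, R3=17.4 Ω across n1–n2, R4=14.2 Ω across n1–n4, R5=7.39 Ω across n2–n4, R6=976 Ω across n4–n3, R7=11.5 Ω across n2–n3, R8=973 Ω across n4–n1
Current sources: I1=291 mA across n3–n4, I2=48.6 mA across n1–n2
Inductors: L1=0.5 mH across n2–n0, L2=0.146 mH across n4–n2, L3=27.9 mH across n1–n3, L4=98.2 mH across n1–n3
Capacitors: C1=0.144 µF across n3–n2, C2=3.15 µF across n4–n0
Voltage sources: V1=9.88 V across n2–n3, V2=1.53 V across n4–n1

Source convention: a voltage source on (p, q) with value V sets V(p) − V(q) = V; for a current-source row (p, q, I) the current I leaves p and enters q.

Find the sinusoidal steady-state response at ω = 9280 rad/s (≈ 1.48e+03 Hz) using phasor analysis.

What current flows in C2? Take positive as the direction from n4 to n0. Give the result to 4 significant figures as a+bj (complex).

-0.06771+0.2897j A

Apply KCL at each of the 4 non-ground nodes and solve the resulting linear system.
Node n1: branches {R1, I2, R3, R4, L3, L4, R8, V2} → V_1 = 8.379+2.316j
Node n2: branches {I2, L1, L2, C1, R3, R5, R7, V1} → V_2 = 9.469+1.937j
Node n3: branches {I1, R2, C1, L3, R6, R7, L4, V1} → V_3 = -0.4113+1.937j
Node n4: branches {I1, L2, R4, C2, R5, R6, R8, V2} → V_4 = 9.909+2.316j
Source currents: i(V1)=-0.9511+1.775j, i(V2)=-0.1007-0.01607j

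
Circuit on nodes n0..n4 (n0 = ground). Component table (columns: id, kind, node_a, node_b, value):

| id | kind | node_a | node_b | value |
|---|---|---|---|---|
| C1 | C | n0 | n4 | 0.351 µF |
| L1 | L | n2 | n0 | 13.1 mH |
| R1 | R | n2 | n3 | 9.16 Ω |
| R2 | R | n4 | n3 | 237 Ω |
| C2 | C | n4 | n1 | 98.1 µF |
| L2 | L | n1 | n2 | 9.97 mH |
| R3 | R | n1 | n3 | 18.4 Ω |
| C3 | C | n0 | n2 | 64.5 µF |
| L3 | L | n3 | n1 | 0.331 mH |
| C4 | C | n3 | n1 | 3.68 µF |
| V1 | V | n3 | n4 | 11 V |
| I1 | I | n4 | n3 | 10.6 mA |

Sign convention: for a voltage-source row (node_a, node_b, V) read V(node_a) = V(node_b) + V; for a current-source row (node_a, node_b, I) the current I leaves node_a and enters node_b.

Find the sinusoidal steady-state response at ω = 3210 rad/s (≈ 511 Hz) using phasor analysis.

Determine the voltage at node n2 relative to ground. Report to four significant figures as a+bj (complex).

0.06893-0.009545j V

Apply KCL at each of the 4 non-ground nodes and solve the resulting linear system.
Node n1: branches {C2, L2, R3, L3, C4} → V_1 = 5.122+1.028j
Node n2: branches {L1, R1, L2, C3} → V_2 = 0.06893-0.009545j
Node n3: branches {R1, R2, R3, L3, C4, V1, I1} → V_3 = -0.2120+1.552j
Node n4: branches {C1, R2, C2, V1, I1} → V_4 = -11.21+1.552j
Source currents: i(V1)=-0.2027-5.156j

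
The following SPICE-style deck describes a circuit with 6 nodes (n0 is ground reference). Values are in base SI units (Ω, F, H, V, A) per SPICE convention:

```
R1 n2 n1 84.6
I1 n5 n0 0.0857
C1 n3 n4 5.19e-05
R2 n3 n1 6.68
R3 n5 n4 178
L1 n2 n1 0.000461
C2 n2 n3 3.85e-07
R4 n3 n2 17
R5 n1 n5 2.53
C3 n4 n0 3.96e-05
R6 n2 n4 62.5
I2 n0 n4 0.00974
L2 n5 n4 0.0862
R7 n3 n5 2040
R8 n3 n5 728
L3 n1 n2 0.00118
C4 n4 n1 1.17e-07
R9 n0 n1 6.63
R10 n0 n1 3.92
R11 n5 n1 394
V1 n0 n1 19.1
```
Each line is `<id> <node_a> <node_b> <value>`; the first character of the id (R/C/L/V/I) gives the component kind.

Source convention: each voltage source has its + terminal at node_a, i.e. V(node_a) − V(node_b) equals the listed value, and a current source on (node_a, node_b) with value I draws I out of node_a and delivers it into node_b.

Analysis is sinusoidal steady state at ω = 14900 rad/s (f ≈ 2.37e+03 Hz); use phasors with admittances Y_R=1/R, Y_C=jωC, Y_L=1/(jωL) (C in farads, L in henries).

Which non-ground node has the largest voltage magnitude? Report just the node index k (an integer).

2

MNA unknowns: 5 node voltages V₁..V_5 plus 1 source current (V1)
R1: Y=0.01182+0.000j on G[2,1]
I1: z[5]−=0.0857, z[0]+=0.0857
C1: Y=0.000+0.7733j on G[3,4]
R2: Y=0.1497+0.000j on G[3,1]
R3: Y=0.005618+0.000j on G[5,4]
L1: Y=0.000-0.1456j on G[2,1]
C2: Y=0.000+0.005737j on G[2,3]
R4: Y=0.05882+0.000j on G[3,2]
R5: Y=0.3953+0.000j on G[1,5]
C3: Y=0.000+0.5900j on G[4,0]
R6: Y=0.01600+0.000j on G[2,4]
I2: z[0]−=0.00974, z[4]+=0.00974
L2: Y=0.000-0.0007786j on G[5,4]
R7: Y=0.0004902+0.000j on G[3,5]
R8: Y=0.001374+0.000j on G[3,5]
L3: Y=0.000-0.05688j on G[1,2]
C4: Y=0.000+0.001743j on G[4,1]
R9: Y=0.1508+0.000j on G[0,1]
R10: Y=0.2551+0.000j on G[0,1]
R11: Y=0.002538+0.000j on G[5,1]
V1: row V0−V1=19.1, i_V1 at 0,1
solve → V1=-19.10+0.000j, V2=-20.28+5.688j, V3=-5.264+9.434j, V4=-3.019+5.608j, V5=-19.01+0.09040j
aux → i_V1=-10.99-1.781j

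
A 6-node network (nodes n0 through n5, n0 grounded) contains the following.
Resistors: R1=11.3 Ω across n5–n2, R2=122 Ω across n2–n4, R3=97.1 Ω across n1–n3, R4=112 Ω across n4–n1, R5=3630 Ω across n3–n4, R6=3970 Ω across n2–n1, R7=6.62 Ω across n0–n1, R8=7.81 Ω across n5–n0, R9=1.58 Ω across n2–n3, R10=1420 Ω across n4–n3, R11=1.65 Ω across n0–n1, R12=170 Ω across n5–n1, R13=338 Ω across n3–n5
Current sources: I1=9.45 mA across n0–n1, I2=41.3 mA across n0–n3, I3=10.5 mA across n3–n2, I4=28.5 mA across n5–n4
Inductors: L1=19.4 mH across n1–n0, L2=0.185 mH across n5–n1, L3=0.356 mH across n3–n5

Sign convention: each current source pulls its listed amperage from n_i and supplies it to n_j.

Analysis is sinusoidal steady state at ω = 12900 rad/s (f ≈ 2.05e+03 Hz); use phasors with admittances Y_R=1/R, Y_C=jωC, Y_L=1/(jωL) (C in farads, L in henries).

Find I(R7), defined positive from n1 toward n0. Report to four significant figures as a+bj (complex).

0.008250-0.0007961j A

MNA unknowns: 5 node voltages V₁..V_5
R1: Y=0.08850+0.000j on G[5,2]
R2: Y=0.008197+0.000j on G[2,4]
I1: z[0]−=0.00945, z[1]+=0.00945
R3: Y=0.01030+0.000j on G[1,3]
R4: Y=0.008929+0.000j on G[4,1]
L1: Y=0.000-0.003996j on G[1,0]
L2: Y=0.000-0.4190j on G[5,1]
I2: z[0]−=0.0413, z[3]+=0.0413
R5: Y=0.0002755+0.000j on G[3,4]
R6: Y=0.0002519+0.000j on G[2,1]
R7: Y=0.1511+0.000j on G[0,1]
R8: Y=0.1280+0.000j on G[5,0]
R9: Y=0.6329+0.000j on G[2,3]
R10: Y=0.0007042+0.000j on G[4,3]
L3: Y=0.000-0.2178j on G[3,5]
R11: Y=0.6061+0.000j on G[0,1]
R12: Y=0.005882+0.000j on G[5,1]
R13: Y=0.002959+0.000j on G[3,5]
I3: z[3]−=0.0105, z[2]+=0.0105
I4: z[5]−=0.0285, z[4]+=0.0285
solve → V1=0.05462-0.005270j, V2=0.1844+0.2086j, V3=0.1638+0.2346j, V4=1.693+0.1045j, V5=0.07356+0.03287j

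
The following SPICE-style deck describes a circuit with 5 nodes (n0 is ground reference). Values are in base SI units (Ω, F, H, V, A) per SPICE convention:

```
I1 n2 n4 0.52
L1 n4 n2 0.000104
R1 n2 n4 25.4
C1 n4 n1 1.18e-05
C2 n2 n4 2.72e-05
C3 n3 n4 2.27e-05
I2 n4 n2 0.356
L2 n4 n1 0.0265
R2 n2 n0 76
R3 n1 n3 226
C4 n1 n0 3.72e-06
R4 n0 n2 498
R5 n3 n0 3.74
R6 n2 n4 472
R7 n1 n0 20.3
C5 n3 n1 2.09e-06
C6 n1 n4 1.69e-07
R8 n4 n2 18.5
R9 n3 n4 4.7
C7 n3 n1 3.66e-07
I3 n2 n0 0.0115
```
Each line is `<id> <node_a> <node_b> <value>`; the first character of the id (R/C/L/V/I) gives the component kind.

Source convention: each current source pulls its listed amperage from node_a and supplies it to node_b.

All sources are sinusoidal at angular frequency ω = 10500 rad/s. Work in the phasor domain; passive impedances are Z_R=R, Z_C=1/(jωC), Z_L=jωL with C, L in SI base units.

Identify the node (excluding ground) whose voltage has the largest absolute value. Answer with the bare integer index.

2

Apply KCL at each of the 4 non-ground nodes and solve the resulting linear system.
Node n1: branches {C1, L2, R3, C4, R7, C5, C6, C7} → V_1 = -0.03307+0.01949j
Node n2: branches {I1, L1, R1, C2, I2, R2, R4, R6, R8, I3} → V_2 = -0.08275-0.2292j
Node n3: branches {C3, R3, R5, C5, R9, C7} → V_3 = -0.02938+0.01424j
Node n4: branches {I1, L1, R1, C1, C2, C3, I2, L2, R6, C6, R8, R9} → V_4 = -0.03637+0.04031j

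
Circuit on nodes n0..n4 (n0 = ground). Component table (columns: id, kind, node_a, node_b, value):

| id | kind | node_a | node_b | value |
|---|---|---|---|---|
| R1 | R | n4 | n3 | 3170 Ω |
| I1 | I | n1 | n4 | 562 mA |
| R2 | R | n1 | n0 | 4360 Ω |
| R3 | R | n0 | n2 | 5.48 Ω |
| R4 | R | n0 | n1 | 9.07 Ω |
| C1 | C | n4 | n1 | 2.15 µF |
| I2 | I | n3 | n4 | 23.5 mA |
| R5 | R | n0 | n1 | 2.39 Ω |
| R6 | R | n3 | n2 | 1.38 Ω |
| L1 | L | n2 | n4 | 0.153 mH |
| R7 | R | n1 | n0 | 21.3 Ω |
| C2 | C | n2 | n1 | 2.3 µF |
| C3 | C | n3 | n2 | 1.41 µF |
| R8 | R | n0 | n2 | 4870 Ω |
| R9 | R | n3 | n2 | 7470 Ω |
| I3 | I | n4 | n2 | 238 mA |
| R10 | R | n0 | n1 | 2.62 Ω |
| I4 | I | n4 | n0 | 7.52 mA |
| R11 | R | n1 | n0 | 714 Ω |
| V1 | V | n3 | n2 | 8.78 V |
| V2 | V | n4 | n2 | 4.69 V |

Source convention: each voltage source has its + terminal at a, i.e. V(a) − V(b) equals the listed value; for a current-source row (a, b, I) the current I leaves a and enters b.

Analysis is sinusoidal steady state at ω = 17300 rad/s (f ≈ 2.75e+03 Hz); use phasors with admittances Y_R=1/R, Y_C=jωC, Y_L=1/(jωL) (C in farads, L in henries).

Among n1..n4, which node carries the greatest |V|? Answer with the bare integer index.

Apply KCL at each of the 4 non-ground nodes and solve the resulting linear system.
Node n1: branches {I1, R2, R4, C1, R5, R7, C2, R10, R11} → V_1 = -0.3966+0.3776j
Node n2: branches {R3, R6, L1, C2, C3, R8, R9, I3, V1, V2} → V_2 = 2.041-1.982j
Node n3: branches {R1, I2, R6, C3, R9, V1} → V_3 = 10.82-1.982j
Node n4: branches {R1, I1, C1, I2, L1, I3, I4, V2} → V_4 = 6.731-1.982j
Source currents: i(V1)=-6.388-0.2142j, i(V2)=0.2535+1.507j

3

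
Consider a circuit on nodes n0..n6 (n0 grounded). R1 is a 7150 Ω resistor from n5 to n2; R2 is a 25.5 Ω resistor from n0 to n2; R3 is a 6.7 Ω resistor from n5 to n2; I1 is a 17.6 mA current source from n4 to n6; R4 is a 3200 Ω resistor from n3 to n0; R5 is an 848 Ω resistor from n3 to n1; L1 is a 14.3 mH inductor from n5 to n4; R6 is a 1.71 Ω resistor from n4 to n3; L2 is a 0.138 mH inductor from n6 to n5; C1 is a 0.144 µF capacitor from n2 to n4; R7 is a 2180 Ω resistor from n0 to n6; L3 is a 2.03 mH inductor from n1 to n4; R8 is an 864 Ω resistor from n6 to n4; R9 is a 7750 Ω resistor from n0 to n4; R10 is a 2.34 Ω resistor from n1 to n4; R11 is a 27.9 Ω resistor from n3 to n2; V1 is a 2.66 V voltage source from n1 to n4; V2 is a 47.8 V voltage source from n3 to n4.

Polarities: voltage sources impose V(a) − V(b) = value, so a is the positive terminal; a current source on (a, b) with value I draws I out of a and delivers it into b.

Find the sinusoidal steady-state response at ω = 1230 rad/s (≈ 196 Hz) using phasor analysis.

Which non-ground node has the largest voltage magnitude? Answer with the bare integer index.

Apply KCL at each of the 6 non-ground nodes and solve the resulting linear system.
Node n1: branches {R5, L3, R10, V1} → V_1 = -15.07-15.39j
Node n2: branches {R1, R2, R3, C1, R11} → V_2 = -0.09510+0.1276j
Node n3: branches {R4, R5, R6, R11, V2} → V_3 = 30.07-15.39j
Node n4: branches {I1, L1, R6, C1, L3, R8, R9, R10, V1, V2} → V_4 = -17.73-15.39j
Node n5: branches {R1, R3, L1, L2} → V_5 = -7.377+3.904j
Node n6: branches {I1, L2, R7, R8} → V_6 = -7.373+3.906j
Source currents: i(V1)=-1.084+1.065j, i(V2)=-29.10+0.5609j

3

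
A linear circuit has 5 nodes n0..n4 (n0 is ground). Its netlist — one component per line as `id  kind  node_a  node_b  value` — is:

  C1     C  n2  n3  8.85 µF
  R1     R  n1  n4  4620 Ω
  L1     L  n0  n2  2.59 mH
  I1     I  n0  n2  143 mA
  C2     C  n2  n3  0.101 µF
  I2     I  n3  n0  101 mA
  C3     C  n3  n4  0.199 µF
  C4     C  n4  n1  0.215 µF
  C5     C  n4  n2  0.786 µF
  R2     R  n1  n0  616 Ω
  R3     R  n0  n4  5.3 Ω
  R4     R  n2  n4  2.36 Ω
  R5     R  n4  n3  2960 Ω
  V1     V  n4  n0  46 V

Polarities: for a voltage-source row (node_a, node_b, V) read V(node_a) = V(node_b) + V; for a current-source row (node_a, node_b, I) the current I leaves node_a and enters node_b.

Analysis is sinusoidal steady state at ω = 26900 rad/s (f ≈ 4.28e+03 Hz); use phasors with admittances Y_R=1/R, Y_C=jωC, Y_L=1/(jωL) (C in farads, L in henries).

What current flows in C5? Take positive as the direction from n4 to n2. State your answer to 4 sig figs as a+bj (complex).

0.03282-0.003135j A

Apply KCL at each of the 4 non-ground nodes and solve the resulting linear system.
Node n1: branches {R1, C4, R2} → V_1 = 42.27+11.73j
Node n2: branches {C1, L1, I1, C2, C5, R4} → V_2 = 46.15+1.552j
Node n3: branches {C1, C2, I2, C3, R5} → V_3 = 46.14+1.929j
Node n4: branches {R1, C3, C4, C5, R3, R4, R5, V1} → V_4 = 46.00+0.000j
Source currents: i(V1)=-8.728+0.6433j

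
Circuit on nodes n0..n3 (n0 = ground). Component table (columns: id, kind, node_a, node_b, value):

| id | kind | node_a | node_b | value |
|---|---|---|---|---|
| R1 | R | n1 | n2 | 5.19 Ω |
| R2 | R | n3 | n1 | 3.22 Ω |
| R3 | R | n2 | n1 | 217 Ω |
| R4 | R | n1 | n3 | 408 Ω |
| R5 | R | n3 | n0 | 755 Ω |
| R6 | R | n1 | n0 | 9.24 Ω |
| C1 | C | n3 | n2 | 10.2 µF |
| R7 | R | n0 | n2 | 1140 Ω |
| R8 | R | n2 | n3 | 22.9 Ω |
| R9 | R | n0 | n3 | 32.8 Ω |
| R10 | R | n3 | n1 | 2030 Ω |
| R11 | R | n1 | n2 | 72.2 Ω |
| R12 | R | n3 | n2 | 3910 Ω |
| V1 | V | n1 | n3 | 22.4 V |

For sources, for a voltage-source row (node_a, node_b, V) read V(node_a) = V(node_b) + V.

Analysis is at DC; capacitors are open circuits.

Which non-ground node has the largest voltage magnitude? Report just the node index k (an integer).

3

MNA unknowns: 3 node voltages V₁..V_3 plus 1 source current (V1)
R1: Y=0.1927 on G[1,2]
R2: Y=0.3106 on G[3,1]
R3: Y=0.004608 on G[2,1]
R4: Y=0.002451 on G[1,3]
R5: Y=0.001325 on G[3,0]
R6: Y=0.1082 on G[1,0]
C1: Y=0.000 on G[3,2]
R7: Y=0.0008772 on G[0,2]
R8: Y=0.04367 on G[2,3]
R9: Y=0.03049 on G[0,3]
R10: Y=0.0004926 on G[3,1]
R11: Y=0.01385 on G[1,2]
R12: Y=0.0002558 on G[3,2]
V1: row V1−V3=22.4, i_V1 at 1,3
solve → V1=5.081, V2=1.219, V3=-17.32
aux → i_V1=-8.388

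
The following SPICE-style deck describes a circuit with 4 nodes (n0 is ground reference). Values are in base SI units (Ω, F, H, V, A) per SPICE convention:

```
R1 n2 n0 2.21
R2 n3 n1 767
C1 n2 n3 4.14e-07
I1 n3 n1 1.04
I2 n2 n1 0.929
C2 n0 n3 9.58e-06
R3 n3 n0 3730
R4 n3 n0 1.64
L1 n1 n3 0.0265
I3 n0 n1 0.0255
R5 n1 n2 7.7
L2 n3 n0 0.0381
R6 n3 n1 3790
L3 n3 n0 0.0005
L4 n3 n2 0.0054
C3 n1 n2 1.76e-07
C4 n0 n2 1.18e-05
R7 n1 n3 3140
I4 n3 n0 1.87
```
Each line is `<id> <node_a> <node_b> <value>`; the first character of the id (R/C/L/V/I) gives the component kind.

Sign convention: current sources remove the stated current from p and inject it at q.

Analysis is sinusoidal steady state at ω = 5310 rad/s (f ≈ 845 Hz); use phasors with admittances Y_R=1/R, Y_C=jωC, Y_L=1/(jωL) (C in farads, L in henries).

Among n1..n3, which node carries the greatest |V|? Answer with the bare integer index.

Element admittances at ω=5310 rad/s:
  Y(R1) = 0.4525+0.000j S between n2,n0
  Y(R2) = 0.001304+0.000j S between n3,n1
  Y(C1) = 0.000+0.002198j S between n2,n3
  I1: injects 1.04 A into n1 (from n3)
  I2: injects 0.929 A into n1 (from n2)
  Y(C2) = 0.000+0.05087j S between n0,n3
  Y(R3) = 0.0002681+0.000j S between n3,n0
  Y(R4) = 0.6098+0.000j S between n3,n0
  Y(L1) = 0.000-0.007107j S between n1,n3
  I3: injects 0.0255 A into n1 (from n0)
  Y(R5) = 0.1299+0.000j S between n1,n2
  Y(L2) = 0.000-0.004943j S between n3,n0
  Y(R6) = 0.0002639+0.000j S between n3,n1
  Y(L3) = 0.000-0.3766j S between n3,n0
  Y(L4) = 0.000-0.03487j S between n3,n2
  Y(C3) = 0.000+0.0009346j S between n1,n2
  Y(C4) = 0.000+0.06266j S between n0,n2
  Y(R7) = 0.0003185+0.000j S between n1,n3
  I4: injects 1.87 A into n0 (from n3)
Assemble and solve the 3×3 MNA system:
  V(n1)=16.95+1.349j  V(n2)=2.075+0.4019j  V(n3)=-3.280-2.289j

1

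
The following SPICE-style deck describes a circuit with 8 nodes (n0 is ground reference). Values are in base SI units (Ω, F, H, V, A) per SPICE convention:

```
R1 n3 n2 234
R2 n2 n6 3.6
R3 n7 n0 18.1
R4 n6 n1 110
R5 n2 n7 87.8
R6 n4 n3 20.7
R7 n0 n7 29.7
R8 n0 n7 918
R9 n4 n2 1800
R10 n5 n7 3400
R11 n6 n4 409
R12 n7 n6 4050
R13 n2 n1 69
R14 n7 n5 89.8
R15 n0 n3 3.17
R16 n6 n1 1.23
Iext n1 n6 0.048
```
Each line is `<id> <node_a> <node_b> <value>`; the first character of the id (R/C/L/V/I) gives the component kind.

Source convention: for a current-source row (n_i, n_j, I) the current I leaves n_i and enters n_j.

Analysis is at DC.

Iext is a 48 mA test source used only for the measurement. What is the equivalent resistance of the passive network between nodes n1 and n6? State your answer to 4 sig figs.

MNA unknowns: 7 node voltages V₁..V_7
R1: Y=0.004274 on G[3,2]
R2: Y=0.2778 on G[2,6]
R3: Y=0.05525 on G[7,0]
R4: Y=0.009091 on G[6,1]
R5: Y=0.01139 on G[2,7]
R6: Y=0.04831 on G[4,3]
R7: Y=0.03367 on G[0,7]
R8: Y=0.001089 on G[0,7]
R9: Y=0.0005556 on G[4,2]
R10: Y=0.0002941 on G[5,7]
R11: Y=0.002445 on G[6,4]
R12: Y=0.0002469 on G[7,6]
R13: Y=0.01449 on G[2,1]
R14: Y=0.01114 on G[7,5]
R15: Y=0.3155 on G[0,3]
R16: Y=0.8130 on G[6,1]
Iext: z[1]−=0.048, z[6]+=0.048
solve → V1=-0.05500, V2=-0.0004048, V3=1.126e-05, V4=0.0001216, V5=-3.947e-05, V6=0.002421, V7=-3.947e-05

R_eq = 1.196 Ω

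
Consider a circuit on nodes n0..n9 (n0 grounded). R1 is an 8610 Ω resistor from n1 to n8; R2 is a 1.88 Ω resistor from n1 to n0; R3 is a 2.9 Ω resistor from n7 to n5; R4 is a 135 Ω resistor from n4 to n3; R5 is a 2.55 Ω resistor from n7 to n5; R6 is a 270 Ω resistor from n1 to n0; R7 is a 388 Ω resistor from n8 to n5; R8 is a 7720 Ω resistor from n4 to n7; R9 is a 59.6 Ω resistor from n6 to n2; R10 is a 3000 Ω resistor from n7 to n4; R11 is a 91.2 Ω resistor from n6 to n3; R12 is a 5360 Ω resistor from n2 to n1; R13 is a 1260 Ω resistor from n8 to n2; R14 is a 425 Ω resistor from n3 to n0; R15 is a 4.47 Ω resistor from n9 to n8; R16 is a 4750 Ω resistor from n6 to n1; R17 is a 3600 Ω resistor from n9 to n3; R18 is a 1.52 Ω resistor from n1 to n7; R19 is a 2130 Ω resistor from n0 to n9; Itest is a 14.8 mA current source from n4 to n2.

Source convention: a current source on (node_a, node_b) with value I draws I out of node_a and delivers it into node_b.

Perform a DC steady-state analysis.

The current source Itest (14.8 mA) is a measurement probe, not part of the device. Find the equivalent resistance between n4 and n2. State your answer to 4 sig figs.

R_eq = 260.7 Ω

Apply KCL at each of the 9 non-ground nodes and solve the resulting linear system.
Node n1: branches {R1, R2, R6, R12, R16, R18} → V_1 = 0.0007521
Node n2: branches {R9, R12, R13, Itest} → V_2 = 1.757
Node n3: branches {R4, R11, R14, R17} → V_3 = -0.2339
Node n4: branches {R4, R8, R10, Itest} → V_4 = -2.101
Node n5: branches {R3, R5, R7} → V_5 = 0.001600
Node n6: branches {R9, R11, R16} → V_6 = 0.9631
Node n7: branches {R3, R5, R8, R10, R18} → V_7 = 0.0005028
Node n8: branches {R1, R7, R13, R15} → V_8 = 0.3153
Node n9: branches {R15, R17, R19} → V_9 = 0.3140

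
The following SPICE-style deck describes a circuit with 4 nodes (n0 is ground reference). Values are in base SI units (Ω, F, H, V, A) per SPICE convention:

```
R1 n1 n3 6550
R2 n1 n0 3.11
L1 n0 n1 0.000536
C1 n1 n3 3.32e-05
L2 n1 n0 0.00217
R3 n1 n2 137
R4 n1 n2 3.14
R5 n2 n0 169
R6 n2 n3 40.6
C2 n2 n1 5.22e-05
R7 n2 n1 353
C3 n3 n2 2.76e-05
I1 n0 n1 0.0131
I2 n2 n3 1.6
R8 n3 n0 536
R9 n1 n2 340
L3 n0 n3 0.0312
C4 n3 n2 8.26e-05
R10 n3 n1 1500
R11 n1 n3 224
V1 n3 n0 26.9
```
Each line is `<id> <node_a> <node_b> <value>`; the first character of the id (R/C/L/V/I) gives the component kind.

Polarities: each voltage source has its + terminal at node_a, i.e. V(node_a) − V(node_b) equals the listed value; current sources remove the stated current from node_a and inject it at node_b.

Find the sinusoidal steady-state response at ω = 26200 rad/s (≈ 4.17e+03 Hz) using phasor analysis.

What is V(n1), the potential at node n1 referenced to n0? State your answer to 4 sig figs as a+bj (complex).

Element admittances at ω=26200 rad/s:
  Y(R1) = 0.0001527+0.000j S between n1,n3
  Y(R2) = 0.3215+0.000j S between n1,n0
  Y(L1) = 0.000-0.07121j S between n0,n1
  Y(C1) = 0.000+0.8698j S between n1,n3
  Y(L2) = 0.000-0.01759j S between n1,n0
  Y(R3) = 0.007299+0.000j S between n1,n2
  Y(R4) = 0.3185+0.000j S between n1,n2
  Y(R5) = 0.005917+0.000j S between n2,n0
  Y(R6) = 0.02463+0.000j S between n2,n3
  Y(C2) = 0.000+1.368j S between n2,n1
  Y(R7) = 0.002833+0.000j S between n2,n1
  Y(C3) = 0.000+0.7231j S between n3,n2
  I1: injects 0.0131 A into n1 (from n0)
  I2: injects 1.6 A into n3 (from n2)
  Y(R8) = 0.001866+0.000j S between n3,n0
  Y(R9) = 0.002941+0.000j S between n1,n2
  Y(L3) = 0.000-0.001223j S between n0,n3
  Y(C4) = 0.000+2.164j S between n3,n2
  Y(R10) = 0.0006667+0.000j S between n3,n1
  Y(R11) = 0.004464+0.000j S between n1,n3
  V1: constraint V(n3)−V(n0) = 26.9
Assemble and solve the 4×4 MNA system:
  V(n1)=26.84+5.339j  V(n2)=27.12+2.152j  V(n3)=26.90+0.000j
  i(V1)=-9.303+0.6872j

26.84+5.339j V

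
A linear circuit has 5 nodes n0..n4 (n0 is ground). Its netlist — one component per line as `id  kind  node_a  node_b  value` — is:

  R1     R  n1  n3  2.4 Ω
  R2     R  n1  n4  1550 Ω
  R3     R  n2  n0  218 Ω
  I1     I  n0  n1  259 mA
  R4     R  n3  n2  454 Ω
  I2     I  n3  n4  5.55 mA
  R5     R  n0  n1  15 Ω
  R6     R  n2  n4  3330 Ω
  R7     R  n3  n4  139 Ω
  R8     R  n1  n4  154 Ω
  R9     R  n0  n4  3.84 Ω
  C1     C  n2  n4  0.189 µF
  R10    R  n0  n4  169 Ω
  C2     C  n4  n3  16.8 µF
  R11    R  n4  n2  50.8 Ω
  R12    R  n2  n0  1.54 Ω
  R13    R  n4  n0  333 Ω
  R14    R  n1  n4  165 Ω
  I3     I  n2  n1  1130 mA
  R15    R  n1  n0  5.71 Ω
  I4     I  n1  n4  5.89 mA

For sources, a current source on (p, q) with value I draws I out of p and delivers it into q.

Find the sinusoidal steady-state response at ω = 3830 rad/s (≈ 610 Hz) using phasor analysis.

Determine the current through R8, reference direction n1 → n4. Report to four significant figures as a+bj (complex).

Element admittances at ω=3830 rad/s:
  Y(R1) = 0.4167+0.000j S between n1,n3
  Y(R2) = 0.0006452+0.000j S between n1,n4
  Y(R3) = 0.004587+0.000j S between n2,n0
  I1: injects 0.259 A into n1 (from n0)
  Y(R4) = 0.002203+0.000j S between n3,n2
  I2: injects 0.00555 A into n4 (from n3)
  Y(R5) = 0.06667+0.000j S between n0,n1
  Y(R6) = 0.0003003+0.000j S between n2,n4
  Y(R7) = 0.007194+0.000j S between n3,n4
  Y(R8) = 0.006494+0.000j S between n1,n4
  Y(R9) = 0.2604+0.000j S between n0,n4
  Y(C1) = 0.000+0.0007239j S between n2,n4
  Y(R10) = 0.005917+0.000j S between n0,n4
  Y(C2) = 0.000+0.06434j S between n4,n3
  Y(R11) = 0.01969+0.000j S between n4,n2
  Y(R12) = 0.6494+0.000j S between n2,n0
  Y(R13) = 0.003003+0.000j S between n4,n0
  Y(R14) = 0.006061+0.000j S between n1,n4
  I3: injects 1.13 A into n1 (from n2)
  Y(R15) = 0.1751+0.000j S between n1,n0
  I4: injects 0.00589 A into n4 (from n1)
Assemble and solve the 4×4 MNA system:
  V(n1)=4.765-0.8233j  V(n2)=-1.638+0.01858j  V(n3)=4.341-1.349j  V(n4)=0.6612+0.6940j

0.02665-0.009852j A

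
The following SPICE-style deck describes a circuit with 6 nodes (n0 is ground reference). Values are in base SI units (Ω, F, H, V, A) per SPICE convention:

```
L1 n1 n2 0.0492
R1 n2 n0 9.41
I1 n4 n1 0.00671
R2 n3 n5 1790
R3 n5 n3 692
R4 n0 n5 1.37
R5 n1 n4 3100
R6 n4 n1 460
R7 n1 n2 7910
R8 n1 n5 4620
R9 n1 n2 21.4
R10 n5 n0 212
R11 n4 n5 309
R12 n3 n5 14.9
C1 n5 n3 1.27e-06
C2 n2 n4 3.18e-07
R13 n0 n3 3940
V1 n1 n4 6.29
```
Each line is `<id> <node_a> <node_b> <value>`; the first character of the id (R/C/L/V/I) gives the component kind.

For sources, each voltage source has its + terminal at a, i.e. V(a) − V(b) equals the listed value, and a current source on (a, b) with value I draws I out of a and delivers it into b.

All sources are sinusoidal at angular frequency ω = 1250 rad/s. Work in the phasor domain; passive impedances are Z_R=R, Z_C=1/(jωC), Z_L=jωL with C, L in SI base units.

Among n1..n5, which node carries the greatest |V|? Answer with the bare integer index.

Apply KCL at each of the 5 non-ground nodes and solve the resulting linear system.
Node n1: branches {L1, I1, R5, R6, R7, R8, R9, V1} → V_1 = 0.5152+0.1527j
Node n2: branches {L1, R1, R7, R9, C2} → V_2 = 0.1740-0.004939j
Node n3: branches {R2, R3, R12, C1, R13} → V_3 = -0.02507+0.0007096j
Node n4: branches {I1, R5, R6, R11, C2, V1} → V_4 = -5.775+0.1527j
Node n5: branches {R2, R3, R4, R8, R10, R11, R12, C1} → V_5 = -0.02516+0.0007143j
Source currents: i(V1)=-0.02766-0.001873j

4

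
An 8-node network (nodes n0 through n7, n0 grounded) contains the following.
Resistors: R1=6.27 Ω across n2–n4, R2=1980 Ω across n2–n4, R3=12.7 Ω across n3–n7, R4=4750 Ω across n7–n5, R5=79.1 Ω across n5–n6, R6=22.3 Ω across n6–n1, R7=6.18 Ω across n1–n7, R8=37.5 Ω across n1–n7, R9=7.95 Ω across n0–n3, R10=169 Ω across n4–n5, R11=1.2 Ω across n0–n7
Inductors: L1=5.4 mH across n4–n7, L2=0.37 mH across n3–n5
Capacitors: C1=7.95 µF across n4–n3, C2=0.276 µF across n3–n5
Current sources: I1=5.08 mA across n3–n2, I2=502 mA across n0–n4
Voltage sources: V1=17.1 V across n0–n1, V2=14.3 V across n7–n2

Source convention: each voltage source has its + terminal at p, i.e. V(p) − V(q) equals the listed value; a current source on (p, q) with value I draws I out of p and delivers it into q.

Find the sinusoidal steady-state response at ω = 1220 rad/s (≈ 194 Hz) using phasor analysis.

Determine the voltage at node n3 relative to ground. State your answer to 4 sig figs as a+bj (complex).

Element admittances at ω=1220 rad/s:
  Y(R1) = 0.1595+0.000j S between n2,n4
  Y(L1) = 0.000-0.1518j S between n4,n7
  Y(R2) = 0.0005051+0.000j S between n2,n4
  Y(R3) = 0.07874+0.000j S between n3,n7
  Y(R4) = 0.0002105+0.000j S between n7,n5
  Y(C1) = 0.000+0.009699j S between n4,n3
  I1: injects 0.00508 A into n2 (from n3)
  Y(R5) = 0.01264+0.000j S between n5,n6
  Y(R6) = 0.04484+0.000j S between n6,n1
  Y(R7) = 0.1618+0.000j S between n1,n7
  Y(R8) = 0.02667+0.000j S between n1,n7
  Y(R9) = 0.1258+0.000j S between n0,n3
  Y(R10) = 0.005917+0.000j S between n4,n5
  Y(R11) = 0.8333+0.000j S between n0,n7
  I2: injects 0.502 A into n4 (from n0)
  Y(L2) = 0.000-2.215j S between n3,n5
  Y(C2) = 0.000+0.0003367j S between n3,n5
  V1: constraint V(n0)−V(n1) = 17.1
  V2: constraint V(n7)−V(n2) = 14.3
Assemble and solve the 9×9 MNA system:
  V(n1)=-17.10+0.000j  V(n2)=-16.90+0.05700j  V(n3)=-1.743-0.4230j  V(n4)=-8.787-5.215j  V(n5)=-1.733-0.5103j  V(n6)=-13.72-0.1122j  V(n7)=-2.597+0.05700j
  i(V1)=-2.885-0.005710j  i(V2)=-1.303+0.8435j

-1.743-0.4230j V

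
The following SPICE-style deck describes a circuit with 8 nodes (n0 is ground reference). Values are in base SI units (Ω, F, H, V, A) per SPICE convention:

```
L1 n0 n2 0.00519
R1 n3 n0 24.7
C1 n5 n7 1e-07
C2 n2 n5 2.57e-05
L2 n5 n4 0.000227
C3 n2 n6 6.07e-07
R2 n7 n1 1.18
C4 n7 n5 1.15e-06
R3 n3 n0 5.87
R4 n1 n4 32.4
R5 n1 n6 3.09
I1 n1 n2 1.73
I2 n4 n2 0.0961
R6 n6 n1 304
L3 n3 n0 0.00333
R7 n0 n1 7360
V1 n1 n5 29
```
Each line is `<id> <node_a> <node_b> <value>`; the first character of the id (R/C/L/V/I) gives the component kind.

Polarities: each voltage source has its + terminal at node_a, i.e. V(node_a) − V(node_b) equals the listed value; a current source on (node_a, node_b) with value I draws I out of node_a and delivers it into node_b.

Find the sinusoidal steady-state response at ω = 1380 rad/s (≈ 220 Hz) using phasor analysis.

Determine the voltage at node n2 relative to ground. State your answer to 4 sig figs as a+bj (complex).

0.04903-0.02743j V

Element admittances at ω=1380 rad/s:
  Y(L1) = 0.000-0.1396j S between n0,n2
  Y(R1) = 0.04049+0.000j S between n3,n0
  Y(C1) = 0.000+0.0001380j S between n5,n7
  Y(C2) = 0.000+0.03547j S between n2,n5
  Y(L2) = 0.000-3.192j S between n5,n4
  Y(C3) = 0.000+0.0008377j S between n2,n6
  Y(R2) = 0.8475+0.000j S between n7,n1
  Y(C4) = 0.000+0.001587j S between n7,n5
  Y(R3) = 0.1704+0.000j S between n3,n0
  Y(R4) = 0.03086+0.000j S between n1,n4
  Y(R5) = 0.3236+0.000j S between n1,n6
  I1: injects 1.73 A into n2 (from n1)
  I2: injects 0.0961 A into n2 (from n4)
  Y(R6) = 0.003289+0.000j S between n6,n1
  Y(L3) = 0.000-0.2176j S between n3,n0
  Y(R7) = 0.0001359+0.000j S between n0,n1
  V1: constraint V(n1)−V(n5) = 29
Assemble and solve the 8×8 MNA system:
  V(n1)=28.19+50.38j  V(n2)=0.04903-0.02743j  V(n3)=0.000+0.000j  V(n4)=-0.8092+50.63j  V(n5)=-0.8116+50.38j  V(n6)=28.32+50.31j  V(n7)=28.19+50.32j
  i(V1)=-2.587-0.07283j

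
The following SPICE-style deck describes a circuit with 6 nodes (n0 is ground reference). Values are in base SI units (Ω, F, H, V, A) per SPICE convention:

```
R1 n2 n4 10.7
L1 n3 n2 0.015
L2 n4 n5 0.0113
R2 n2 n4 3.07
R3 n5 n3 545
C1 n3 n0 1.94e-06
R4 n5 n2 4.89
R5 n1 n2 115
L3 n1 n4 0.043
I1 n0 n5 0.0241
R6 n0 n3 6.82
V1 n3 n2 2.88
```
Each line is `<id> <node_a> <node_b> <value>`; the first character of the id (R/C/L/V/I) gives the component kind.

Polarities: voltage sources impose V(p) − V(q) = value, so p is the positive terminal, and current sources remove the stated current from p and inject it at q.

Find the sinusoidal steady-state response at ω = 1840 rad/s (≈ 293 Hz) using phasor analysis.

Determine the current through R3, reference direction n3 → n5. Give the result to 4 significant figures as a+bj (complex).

MNA unknowns: 5 node voltages V₁..V_5 plus 1 source current (V1)
R1: Y=0.09346+0.000j on G[2,4]
L1: Y=0.000-0.03623j on G[3,2]
L2: Y=0.000-0.04810j on G[4,5]
R2: Y=0.3257+0.000j on G[2,4]
R3: Y=0.001835+0.000j on G[5,3]
C1: Y=0.000+0.003570j on G[3,0]
R4: Y=0.2045+0.000j on G[5,2]
R5: Y=0.008696+0.000j on G[1,2]
L3: Y=0.000-0.01264j on G[1,4]
I1: z[0]−=0.0241, z[5]+=0.0241
R6: Y=0.1466+0.000j on G[0,3]
V1: row V3−V2=2.88, i_V1 at 3,2
solve → V1=-2.719-0.01611j, V2=-2.716-0.003999j, V3=0.1643-0.003999j, V4=-2.711-0.01833j, V5=-2.584+0.02562j
aux → i_V1=-0.02914+0.1044j

0.005042-5.434e-05j A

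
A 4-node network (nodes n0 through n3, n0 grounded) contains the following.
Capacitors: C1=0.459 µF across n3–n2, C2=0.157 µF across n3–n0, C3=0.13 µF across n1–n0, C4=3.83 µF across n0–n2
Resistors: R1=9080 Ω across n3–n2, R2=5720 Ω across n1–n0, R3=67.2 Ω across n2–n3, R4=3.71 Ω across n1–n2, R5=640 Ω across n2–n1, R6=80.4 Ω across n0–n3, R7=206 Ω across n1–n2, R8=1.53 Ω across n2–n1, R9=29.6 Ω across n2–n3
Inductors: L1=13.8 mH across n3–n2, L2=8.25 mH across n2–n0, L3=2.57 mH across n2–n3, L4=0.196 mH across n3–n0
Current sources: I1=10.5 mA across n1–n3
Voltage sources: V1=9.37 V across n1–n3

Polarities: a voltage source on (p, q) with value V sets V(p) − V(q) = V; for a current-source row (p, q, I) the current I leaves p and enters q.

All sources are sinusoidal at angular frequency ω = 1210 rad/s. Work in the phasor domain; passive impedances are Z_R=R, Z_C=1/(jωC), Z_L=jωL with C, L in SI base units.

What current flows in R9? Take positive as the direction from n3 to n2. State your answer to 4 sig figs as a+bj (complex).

MNA unknowns: 3 node voltages V₁..V_3 plus 1 source current (V1)
C1: Y=0.000+0.0005554j on G[3,2]
C2: Y=0.000+0.0001900j on G[3,0]
R1: Y=0.0001101+0.000j on G[3,2]
R2: Y=0.0001748+0.000j on G[1,0]
C3: Y=0.000+0.0001573j on G[1,0]
R3: Y=0.01488+0.000j on G[2,3]
L1: Y=0.000-0.05989j on G[3,2]
L2: Y=0.000-0.1002j on G[2,0]
I1: z[1]−=0.0105, z[3]+=0.0105
R4: Y=0.2695+0.000j on G[1,2]
R5: Y=0.001563+0.000j on G[2,1]
R6: Y=0.01244+0.000j on G[0,3]
R7: Y=0.004854+0.000j on G[1,2]
R8: Y=0.6536+0.000j on G[2,1]
L3: Y=0.000-0.3216j on G[2,3]
R9: Y=0.03378+0.000j on G[2,3]
C4: Y=0.000+0.004634j on G[0,2]
L4: Y=0.000-4.217j on G[3,0]
V1: row V1−V3=9.37, i_V1 at 1,3
solve → V1=9.210-0.07735j, V2=7.049+3.418j, V3=-0.1596-0.07735j
aux → i_V1=-2.021+3.247j

-0.2435-0.1181j A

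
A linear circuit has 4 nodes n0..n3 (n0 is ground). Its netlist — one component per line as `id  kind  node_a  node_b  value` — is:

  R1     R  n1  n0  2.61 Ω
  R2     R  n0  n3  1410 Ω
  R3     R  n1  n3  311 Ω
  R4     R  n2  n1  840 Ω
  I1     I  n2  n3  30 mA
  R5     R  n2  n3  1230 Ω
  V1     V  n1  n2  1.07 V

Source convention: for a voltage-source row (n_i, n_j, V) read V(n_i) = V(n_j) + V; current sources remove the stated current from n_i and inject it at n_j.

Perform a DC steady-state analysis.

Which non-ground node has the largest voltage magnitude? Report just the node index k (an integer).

MNA unknowns: 3 node voltages V₁..V_3 plus 1 source current (V1)
R1: Y=0.3831 on G[1,0]
R2: Y=0.0007092 on G[0,3]
R3: Y=0.003215 on G[1,3]
R4: Y=0.001190 on G[2,1]
I1: z[2]−=0.03, z[3]+=0.03
R5: Y=0.0008130 on G[2,3]
V1: row V1−V2=1.07, i_V1 at 1,2
solve → V1=-0.01136, V2=-1.081, V3=6.139
aux → i_V1=0.02286

3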